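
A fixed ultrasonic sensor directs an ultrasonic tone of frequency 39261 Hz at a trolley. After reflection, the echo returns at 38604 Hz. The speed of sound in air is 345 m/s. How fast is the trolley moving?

Double Doppler shift off a moving reflector: f₂ = f₀ · (v + u)/(v − u) (u > 0 toward emitter).
Rearranging, u = v · (f₂ − f₀)/(f₂ + f₀) = 345 × -657/77865 ≈ -2.91 m/s.
So the trolley is moving at 2.91 m/s away from the emitter.

2.91 m/s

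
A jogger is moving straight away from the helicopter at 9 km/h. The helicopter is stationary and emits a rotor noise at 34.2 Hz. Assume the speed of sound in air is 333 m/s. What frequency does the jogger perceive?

9 km/h = 2.5 m/s.
Only the observer moves, away from the source, so f' = f · (v − v_o)/v.
f' = 34.2 × (333 − 2.5)/333 = 34.2 × 330.5/333 ≈ 33.9 Hz.

33.9 Hz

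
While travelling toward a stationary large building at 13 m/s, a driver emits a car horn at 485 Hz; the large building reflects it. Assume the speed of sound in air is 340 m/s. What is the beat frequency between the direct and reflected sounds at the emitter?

The large building receives the sound from a moving source: f₁ = f₀ · v/(v − v_e) = 485 × 340/327 ≈ 504.3 Hz.
On the return leg the driver is a moving observer: f₂ = f₁ · (v + v_e)/v = 504.3 × 353/340 ≈ 523.6 Hz.
Equivalently f₂ = f₀ · (v + v_e)/(v − v_e).
Beat against the emitted tone: |f₂ − f₀| = 2v_e·f₀/(v − v_e) = 2 × 13 × 485/327 ≈ 38.6 Hz.

38.6 Hz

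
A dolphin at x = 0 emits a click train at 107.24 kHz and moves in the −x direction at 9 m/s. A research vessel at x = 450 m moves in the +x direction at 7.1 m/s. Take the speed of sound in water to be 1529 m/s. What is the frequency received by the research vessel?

The observer lies on the +x side, so the source is heading away from the observer and the observer is heading away from the source.
With source receding and observer receding, f' = f · (v − v_o)/(v + v_s).
f' = 107.24 × (1529 − 7.1)/(1529 + 9) = 107.24 × 1521.9/1538 ≈ 106.1 kHz.

106.1 kHz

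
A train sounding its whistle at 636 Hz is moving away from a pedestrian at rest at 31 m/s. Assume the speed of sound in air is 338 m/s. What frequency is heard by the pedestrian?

583 Hz

Moving source, stationary observer: f' = f · v/(v + v_s) since the source is receding.
f' = 636 × 338/(338 + 31) = 636 × 338/369 ≈ 583 Hz.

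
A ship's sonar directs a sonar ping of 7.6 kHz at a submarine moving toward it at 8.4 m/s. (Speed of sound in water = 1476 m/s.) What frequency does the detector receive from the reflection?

7.69 kHz

The submarine first receives the wave as a moving observer: f₁ = f₀ · (v + u)/v = 7.6 × (1476 + 8.4)/1476 ≈ 7.64 kHz.
On reflection it acts as a source moving toward the stationary detector: f₂ = f₁ · v/(v − u) = 7.64 × 1476/1467.6 ≈ 7.69 kHz.
Equivalently f₂ = f₀ · (v + u)/(v − u).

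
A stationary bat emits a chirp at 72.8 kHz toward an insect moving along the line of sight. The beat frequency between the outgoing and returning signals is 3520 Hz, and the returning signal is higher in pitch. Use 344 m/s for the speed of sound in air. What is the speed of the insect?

8.1 m/s

Double Doppler shift off a moving reflector: f₂ = f₀ · (v + u)/(v − u) (u > 0 toward emitter).
Returning signal is higher, so f₂ = f₀ + Δf = 72800 + 3520 = 76320 Hz.
Rearranging, u = v · (f₂ − f₀)/(f₂ + f₀) = 344 × 3520/149120 ≈ 8.1 m/s.
So the insect is moving at 8.1 m/s toward the emitter.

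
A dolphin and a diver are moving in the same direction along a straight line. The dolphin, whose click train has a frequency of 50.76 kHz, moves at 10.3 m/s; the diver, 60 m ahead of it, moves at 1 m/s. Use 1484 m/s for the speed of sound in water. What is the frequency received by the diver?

51.1 kHz

The diver is ahead, so the dolphin is moving toward it while the diver is moving away from the dolphin.
Both move, so f' = f · (v − v_o)/(v − v_s).
f' = 50.76 × (1484 − 1)/(1484 − 10.3) = 50.76 × 1483/1473.7 ≈ 51.1 kHz.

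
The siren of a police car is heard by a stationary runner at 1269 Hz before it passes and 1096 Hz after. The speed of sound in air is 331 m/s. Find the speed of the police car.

f₁/f₂ = (v + v_s)/(v − v_s), so v_s = v · (f₁ − f₂)/(f₁ + f₂).
v_s = 331 × (1269 − 1096)/(1269 + 1096) = 331 × 173/2365 ≈ 24.2 m/s.

24.2 m/s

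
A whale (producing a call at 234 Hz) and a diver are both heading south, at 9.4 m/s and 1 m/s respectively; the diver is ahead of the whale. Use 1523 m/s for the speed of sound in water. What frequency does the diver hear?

235 Hz

The diver is ahead, so the whale is moving toward it while the diver is moving away from the whale.
General Doppler shift: f' = f · (v − v_o)/(v − v_s).
f' = 234 × (1523 − 1)/(1523 − 9.4) = 234 × 1522/1513.6 ≈ 235 Hz.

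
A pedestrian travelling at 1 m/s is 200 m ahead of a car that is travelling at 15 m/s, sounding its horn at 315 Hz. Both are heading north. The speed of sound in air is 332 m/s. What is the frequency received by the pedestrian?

329 Hz

The pedestrian is ahead, so the car is moving toward it while the pedestrian is moving away from the car.
With source approaching and observer receding, f' = f · (v − v_o)/(v − v_s).
f' = 315 × (332 − 1)/(332 − 15) = 315 × 331/317 ≈ 329 Hz.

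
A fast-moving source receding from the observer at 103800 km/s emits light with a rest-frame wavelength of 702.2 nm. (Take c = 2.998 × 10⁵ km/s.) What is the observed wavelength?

β = v/c = 103800/299800 = 0.3462.
Relativistic Doppler for wavelength: λ' = λ₀ · √((1 + β)/(1 − β)).
λ' = 702.2 × √(1.3462/0.6538) = 702.2 × 1.43499 ≈ 1007.6 nm.

1007.6 nm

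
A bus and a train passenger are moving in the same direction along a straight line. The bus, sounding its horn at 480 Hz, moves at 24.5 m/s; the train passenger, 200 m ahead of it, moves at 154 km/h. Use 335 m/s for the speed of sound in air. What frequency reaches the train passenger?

154 km/h = 42.78 m/s.
The train passenger is ahead, so the bus is moving toward it while the train passenger is moving away from the bus.
General Doppler shift: f' = f · (v − v_o)/(v − v_s).
f' = 480 × (335 − 42.78)/(335 − 24.5) = 480 × 292.22/310.5 ≈ 452 Hz.

452 Hz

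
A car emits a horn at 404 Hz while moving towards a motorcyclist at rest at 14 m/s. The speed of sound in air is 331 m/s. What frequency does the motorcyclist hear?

With the source moving toward a stationary observer, f' = f · v/(v − v_s).
f' = 404 × 331/(331 − 14) = 404 × 331/317 ≈ 422 Hz.

422 Hz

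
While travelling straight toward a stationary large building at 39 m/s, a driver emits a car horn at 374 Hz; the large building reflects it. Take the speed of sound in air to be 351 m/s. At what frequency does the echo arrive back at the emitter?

The large building receives the sound from a moving source: f₁ = f₀ · v/(v − v_e) = 374 × 351/312 ≈ 421 Hz.
On the return leg the driver is a moving observer: f₂ = f₁ · (v + v_e)/v = 421 × 390/351 ≈ 468 Hz.

468 Hz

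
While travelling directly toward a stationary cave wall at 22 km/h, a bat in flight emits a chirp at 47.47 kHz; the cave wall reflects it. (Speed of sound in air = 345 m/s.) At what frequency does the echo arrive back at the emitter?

49.2 kHz

22 km/h = 6.111 m/s.
The cave wall receives the sound from a moving source: f₁ = f₀ · v/(v − v_e) = 47.47 × 345/338.89 ≈ 48.3 kHz.
On the return leg the bat in flight is a moving observer: f₂ = f₁ · (v + v_e)/v = 48.3 × 351.11/345 ≈ 49.2 kHz.
Equivalently f₂ = f₀ · (v + v_e)/(v − v_e).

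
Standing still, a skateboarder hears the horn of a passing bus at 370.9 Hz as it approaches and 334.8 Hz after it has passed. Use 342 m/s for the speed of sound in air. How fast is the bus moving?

17.5 m/s

f₁/f₂ = (v + v_s)/(v − v_s), so v_s = v · (f₁ − f₂)/(f₁ + f₂).
v_s = 342 × (370.9 − 334.8)/(370.9 + 334.8) = 342 × 36.1/705.7 ≈ 17.5 m/s.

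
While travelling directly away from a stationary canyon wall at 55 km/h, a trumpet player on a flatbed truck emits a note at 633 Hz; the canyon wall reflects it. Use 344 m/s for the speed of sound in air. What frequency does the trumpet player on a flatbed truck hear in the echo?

55 km/h = 15.28 m/s.
The canyon wall receives the sound from a moving source: f₁ = f₀ · v/(v + v_e) = 633 × 344/359.28 ≈ 606 Hz.
On the return leg the trumpet player on a flatbed truck is a moving observer: f₂ = f₁ · (v − v_e)/v = 606 × 328.72/344 ≈ 579 Hz.
Equivalently f₂ = f₀ · (v − v_e)/(v + v_e).

579 Hz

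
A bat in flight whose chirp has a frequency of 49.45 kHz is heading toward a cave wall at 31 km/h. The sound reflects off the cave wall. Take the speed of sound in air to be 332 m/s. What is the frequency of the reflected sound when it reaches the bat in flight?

31 km/h = 8.611 m/s.
The cave wall receives the sound from a moving source: f₁ = f₀ · v/(v − v_e) = 49.45 × 332/323.39 ≈ 50.8 kHz.
On the return leg the bat in flight is a moving observer: f₂ = f₁ · (v + v_e)/v = 50.8 × 340.61/332 ≈ 52.1 kHz.

52.1 kHz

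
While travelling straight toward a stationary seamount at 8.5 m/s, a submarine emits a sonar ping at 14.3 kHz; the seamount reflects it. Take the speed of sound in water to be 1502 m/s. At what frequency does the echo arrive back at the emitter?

14.46 kHz

The seamount receives the sound from a moving source: f₁ = f₀ · v/(v − v_e) = 14.3 × 1502/1493.5 ≈ 14.38 kHz.
On the return leg the submarine is a moving observer: f₂ = f₁ · (v + v_e)/v = 14.38 × 1510.5/1502 ≈ 14.46 kHz.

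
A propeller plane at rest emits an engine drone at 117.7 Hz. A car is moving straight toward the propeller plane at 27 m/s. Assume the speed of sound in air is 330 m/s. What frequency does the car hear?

127 Hz

Moving observer, stationary source: f' = f · (v + v_o)/v.
f' = 117.7 × (330 + 27)/330 = 117.7 × 357/330 ≈ 127 Hz.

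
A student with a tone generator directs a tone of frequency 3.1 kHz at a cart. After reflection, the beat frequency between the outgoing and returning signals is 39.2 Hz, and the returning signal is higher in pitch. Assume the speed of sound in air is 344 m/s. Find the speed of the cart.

Double Doppler shift off a moving reflector: f₂ = f₀ · (v + u)/(v − u) (u > 0 toward emitter).
Returning signal is higher, so f₂ = f₀ + Δf = 3100 + 39.2 = 3139.2 Hz.
Rearranging, u = v · (f₂ − f₀)/(f₂ + f₀) = 344 × 39.2/6239.2 ≈ 2.16 m/s.
So the cart is moving at 2.16 m/s toward the emitter.

2.16 m/s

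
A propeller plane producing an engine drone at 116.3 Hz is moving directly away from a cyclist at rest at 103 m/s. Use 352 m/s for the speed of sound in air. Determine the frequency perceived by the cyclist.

90 Hz

Only the source moves, away from the listener, so f' = f · v/(v + v_s).
f' = 116.3 × 352/(352 + 103) = 116.3 × 352/455 ≈ 90 Hz.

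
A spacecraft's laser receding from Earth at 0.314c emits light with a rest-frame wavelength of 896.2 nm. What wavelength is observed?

1240.3 nm

Relativistic Doppler for wavelength: λ' = λ₀ · √((1 + β)/(1 − β)).
λ' = 896.2 × √(1.3140/0.6860) = 896.2 × 1.38400 ≈ 1240.3 nm.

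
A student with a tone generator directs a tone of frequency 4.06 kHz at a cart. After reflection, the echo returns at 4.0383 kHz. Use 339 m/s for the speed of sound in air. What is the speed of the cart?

Double Doppler shift off a moving reflector: f₂ = f₀ · (v + u)/(v − u) (u > 0 toward emitter).
Rearranging, u = v · (f₂ − f₀)/(f₂ + f₀) = 339 × -0.0217/8.0983 ≈ -0.91 m/s.
So the cart is moving at 0.91 m/s away from the emitter.

0.91 m/s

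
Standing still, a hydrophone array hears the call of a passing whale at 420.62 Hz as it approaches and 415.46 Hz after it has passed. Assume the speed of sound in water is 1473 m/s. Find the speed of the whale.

9.1 m/s

f₁/f₂ = (v + v_s)/(v − v_s), so v_s = v · (f₁ − f₂)/(f₁ + f₂).
v_s = 1473 × (420.62 − 415.46)/(420.62 + 415.46) = 1473 × 5.16/836.08 ≈ 9.1 m/s.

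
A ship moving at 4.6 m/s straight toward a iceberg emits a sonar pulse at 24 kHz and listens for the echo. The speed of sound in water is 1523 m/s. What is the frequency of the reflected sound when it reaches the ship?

The iceberg receives the sound from a moving source: f₁ = f₀ · v/(v − v_e) = 24 × 1523/1518.4 ≈ 24.1 kHz.
On the return leg the ship is a moving observer: f₂ = f₁ · (v + v_e)/v = 24.1 × 1527.6/1523 ≈ 24.1 kHz.
Equivalently f₂ = f₀ · (v + v_e)/(v − v_e).

24.1 kHz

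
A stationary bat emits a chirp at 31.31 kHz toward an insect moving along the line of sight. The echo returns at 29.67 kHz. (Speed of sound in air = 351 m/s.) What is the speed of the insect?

Double Doppler shift off a moving reflector: f₂ = f₀ · (v + u)/(v − u) (u > 0 toward emitter).
Rearranging, u = v · (f₂ − f₀)/(f₂ + f₀) = 351 × -1.64/60.98 ≈ -9.4 m/s.
So the insect is moving at 9.4 m/s away from the emitter.

9.4 m/s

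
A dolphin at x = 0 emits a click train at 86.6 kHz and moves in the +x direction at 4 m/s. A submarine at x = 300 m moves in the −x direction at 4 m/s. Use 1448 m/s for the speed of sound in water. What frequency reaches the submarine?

The observer lies on the +x side, so the source is heading toward the observer and the observer is heading toward the source.
Both move, so f' = f · (v + v_o)/(v − v_s).
f' = 86.6 × (1448 + 4)/(1448 − 4) = 86.6 × 1452/1444 ≈ 87.1 kHz.

87.1 kHz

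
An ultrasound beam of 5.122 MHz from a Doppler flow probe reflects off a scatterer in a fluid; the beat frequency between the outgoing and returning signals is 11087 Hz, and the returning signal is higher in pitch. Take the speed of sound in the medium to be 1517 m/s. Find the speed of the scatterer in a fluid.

Double Doppler shift off a moving reflector: f₂ = f₀ · (v + u)/(v − u) (u > 0 toward emitter).
Returning signal is higher, so f₂ = f₀ + Δf = 5122000 + 11087 = 5133087 Hz.
Rearranging, u = v · (f₂ − f₀)/(f₂ + f₀) = 1517 × 11087/10255087 ≈ 1.64 m/s.
So the scatterer in a fluid is moving at 1.64 m/s toward the emitter.

1.64 m/s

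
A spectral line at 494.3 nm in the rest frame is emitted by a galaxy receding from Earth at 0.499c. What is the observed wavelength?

855.0 nm

Relativistic Doppler for wavelength: λ' = λ₀ · √((1 + β)/(1 − β)).
λ' = 494.3 × √(1.4990/0.5010) = 494.3 × 1.72974 ≈ 855.0 nm.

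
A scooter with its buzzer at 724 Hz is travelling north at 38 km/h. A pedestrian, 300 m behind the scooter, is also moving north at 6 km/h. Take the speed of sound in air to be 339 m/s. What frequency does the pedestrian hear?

706 Hz

38 km/h = 10.56 m/s; 6 km/h = 1.667 m/s.
The pedestrian is behind, so the scooter is moving away from it while the pedestrian is moving toward the scooter.
Both move, so f' = f · (v + v_o)/(v + v_s).
f' = 724 × (339 + 1.667)/(339 + 10.56) = 724 × 340.67/349.56 ≈ 706 Hz.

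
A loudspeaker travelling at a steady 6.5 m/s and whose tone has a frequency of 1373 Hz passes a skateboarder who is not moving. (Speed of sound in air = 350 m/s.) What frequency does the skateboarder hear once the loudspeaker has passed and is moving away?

Receding: f₂ = f · v/(v + v_s) = 1373 × 350/356.5 ≈ 1348 Hz.

1348 Hz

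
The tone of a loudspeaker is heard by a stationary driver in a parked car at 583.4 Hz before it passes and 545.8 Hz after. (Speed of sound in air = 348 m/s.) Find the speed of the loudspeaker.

f₁/f₂ = (v + v_s)/(v − v_s), so v_s = v · (f₁ − f₂)/(f₁ + f₂).
v_s = 348 × (583.4 − 545.8)/(583.4 + 545.8) = 348 × 37.6/1129.2 ≈ 11.6 m/s.

11.6 m/s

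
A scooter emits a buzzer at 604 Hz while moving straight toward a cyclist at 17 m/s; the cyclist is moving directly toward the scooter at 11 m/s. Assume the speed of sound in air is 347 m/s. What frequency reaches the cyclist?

655 Hz

General Doppler shift: f' = f · (v + v_o)/(v − v_s).
f' = 604 × (347 + 11)/(347 − 17) = 604 × 358/330 ≈ 655 Hz.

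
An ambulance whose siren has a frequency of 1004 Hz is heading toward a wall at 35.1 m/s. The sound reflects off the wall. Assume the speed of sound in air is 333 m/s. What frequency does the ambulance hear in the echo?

1241 Hz

The wall receives the sound from a moving source: f₁ = f₀ · v/(v − v_e) = 1004 × 333/297.9 ≈ 1122 Hz.
On the return leg the ambulance is a moving observer: f₂ = f₁ · (v + v_e)/v = 1122 × 368.1/333 ≈ 1241 Hz.
Equivalently f₂ = f₀ · (v + v_e)/(v − v_e).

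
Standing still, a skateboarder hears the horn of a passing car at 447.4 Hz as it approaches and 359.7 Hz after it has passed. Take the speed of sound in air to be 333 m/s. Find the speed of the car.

f₁/f₂ = (v + v_s)/(v − v_s), so v_s = v · (f₁ − f₂)/(f₁ + f₂).
v_s = 333 × (447.4 − 359.7)/(447.4 + 359.7) = 333 × 87.7/807.1 ≈ 36 m/s.

36 m/s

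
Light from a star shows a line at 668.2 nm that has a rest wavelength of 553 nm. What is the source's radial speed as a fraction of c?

λ'/λ₀ = 1.2083 > 1 (redshift), so the source is receding.
λ'/λ₀ = √((1 + β)/(1 − β)) for a receding source ⇒ β = (r² − 1)/(r² + 1) with r = λ'/λ₀.
β = (1.4600 − 1)/(1.4600 + 1) ≈ 0.187.

0.187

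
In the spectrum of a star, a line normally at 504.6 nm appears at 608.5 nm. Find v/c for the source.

λ'/λ₀ = 1.2059 > 1 (redshift), so the source is receding.
λ'/λ₀ = √((1 + β)/(1 − β)) for a receding source ⇒ β = (r² − 1)/(r² + 1) with r = λ'/λ₀.
β = (1.4542 − 1)/(1.4542 + 1) ≈ 0.185.

0.185c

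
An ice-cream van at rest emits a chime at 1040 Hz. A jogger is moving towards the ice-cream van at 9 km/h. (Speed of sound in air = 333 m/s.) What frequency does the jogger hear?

9 km/h = 2.5 m/s.
Only the observer moves, toward the source, so f' = f · (v + v_o)/v.
f' = 1040 × (333 + 2.5)/333 = 1040 × 335.5/333 ≈ 1048 Hz.

1048 Hz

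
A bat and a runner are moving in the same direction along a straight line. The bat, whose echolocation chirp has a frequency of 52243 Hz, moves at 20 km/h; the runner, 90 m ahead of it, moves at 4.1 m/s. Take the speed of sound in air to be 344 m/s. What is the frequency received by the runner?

20 km/h = 5.556 m/s.
The runner is ahead, so the bat is moving toward it while the runner is moving away from the bat.
General Doppler shift: f' = f · (v − v_o)/(v − v_s).
f' = 52243 × (344 − 4.1)/(344 − 5.556) = 52243 × 339.9/338.44 ≈ 52468 Hz.

52468 Hz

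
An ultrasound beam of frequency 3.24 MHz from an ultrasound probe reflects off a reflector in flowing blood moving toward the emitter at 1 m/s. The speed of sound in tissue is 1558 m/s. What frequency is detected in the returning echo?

The reflector in flowing blood first receives the wave as a moving observer: f₁ = f₀ · (v + u)/v = 3.24 × (1558 + 1)/1558 ≈ 3.242 MHz.
The reflection then acts as a moving source: f₂ = f₁ · v/(v − u) ≈ 3.244 MHz.
Equivalently f₂ = f₀ · (v + u)/(v − u).

3.244 MHz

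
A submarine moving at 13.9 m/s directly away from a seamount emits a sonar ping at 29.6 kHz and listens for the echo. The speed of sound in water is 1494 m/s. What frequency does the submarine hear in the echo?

The seamount receives the sound from a moving source: f₁ = f₀ · v/(v + v_e) = 29.6 × 1494/1507.9 ≈ 29.3 kHz.
On the return leg the submarine is a moving observer: f₂ = f₁ · (v − v_e)/v = 29.3 × 1480.1/1494 ≈ 29.1 kHz.

29.1 kHz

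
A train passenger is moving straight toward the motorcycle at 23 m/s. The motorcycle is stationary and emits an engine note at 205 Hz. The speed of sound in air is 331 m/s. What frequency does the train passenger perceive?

219 Hz

Moving observer, stationary source: f' = f · (v + v_o)/v.
f' = 205 × (331 + 23)/331 = 205 × 354/331 ≈ 219 Hz.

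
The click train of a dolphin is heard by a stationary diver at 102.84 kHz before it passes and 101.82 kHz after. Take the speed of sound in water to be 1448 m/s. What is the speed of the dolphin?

f₁/f₂ = (v + v_s)/(v − v_s), so v_s = v · (f₁ − f₂)/(f₁ + f₂).
v_s = 1448 × (102.84 − 101.82)/(102.84 + 101.82) = 1448 × 1.02/204.66 ≈ 7.2 m/s.

7.2 m/s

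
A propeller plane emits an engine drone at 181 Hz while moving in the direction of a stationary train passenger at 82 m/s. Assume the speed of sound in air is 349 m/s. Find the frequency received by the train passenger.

237 Hz

With the source moving toward a stationary observer, f' = f · v/(v − v_s).
f' = 181 × 349/(349 − 82) = 181 × 349/267 ≈ 237 Hz.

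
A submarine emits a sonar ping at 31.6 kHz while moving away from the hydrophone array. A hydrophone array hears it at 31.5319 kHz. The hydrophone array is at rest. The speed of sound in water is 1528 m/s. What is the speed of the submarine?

3.3 m/s

f' = f · v/(v + v_s) ⇒ v_s = v · |1 − f/f'|.
v_s = 1528 × |1 − 31.6/31.5319| = 1528 × 0.00216 ≈ 3.3 m/s.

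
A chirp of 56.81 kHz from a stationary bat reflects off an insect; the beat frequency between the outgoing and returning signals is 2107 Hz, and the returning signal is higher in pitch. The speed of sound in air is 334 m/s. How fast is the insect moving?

Double Doppler shift off a moving reflector: f₂ = f₀ · (v + u)/(v − u) (u > 0 toward emitter).
Returning signal is higher, so f₂ = f₀ + Δf = 56810 + 2107 = 58917 Hz.
Rearranging, u = v · (f₂ − f₀)/(f₂ + f₀) = 334 × 2107/115727 ≈ 6.1 m/s.
So the insect is moving at 6.1 m/s toward the emitter.

6.1 m/s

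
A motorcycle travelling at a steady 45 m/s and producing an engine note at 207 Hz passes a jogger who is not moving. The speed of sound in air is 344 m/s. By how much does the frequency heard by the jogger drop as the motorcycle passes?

Approaching: f₁ = f · v/(v − v_s) = 207 × 344/299 ≈ 238.2 Hz.
Receding: f₂ = f · v/(v + v_s) = 207 × 344/389 ≈ 183.1 Hz.
Drop: f₁ − f₂ = 2f·v·v_s/(v² − v_s²) = 2 × 207 × 344 × 45/(344² − 45²) ≈ 55.1 Hz.

55.1 Hz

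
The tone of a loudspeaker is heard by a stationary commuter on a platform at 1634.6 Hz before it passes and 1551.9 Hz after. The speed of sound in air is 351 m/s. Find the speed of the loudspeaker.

9.1 m/s

f₁/f₂ = (v + v_s)/(v − v_s), so v_s = v · (f₁ − f₂)/(f₁ + f₂).
v_s = 351 × (1634.6 − 1551.9)/(1634.6 + 1551.9) = 351 × 82.7/3186.5 ≈ 9.1 m/s.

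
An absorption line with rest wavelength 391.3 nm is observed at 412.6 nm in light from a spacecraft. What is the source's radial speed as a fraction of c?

0.053c

λ'/λ₀ = 1.0544 > 1 (redshift), so the source is receding.
λ'/λ₀ = √((1 + β)/(1 − β)) for a receding source ⇒ β = (r² − 1)/(r² + 1) with r = λ'/λ₀.
β = (1.1118 − 1)/(1.1118 + 1) ≈ 0.053.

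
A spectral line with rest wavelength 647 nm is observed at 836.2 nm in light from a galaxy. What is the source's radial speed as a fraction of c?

λ'/λ₀ = 1.2924 > 1 (redshift), so the source is receding.
λ'/λ₀ = √((1 + β)/(1 − β)) for a receding source ⇒ β = (r² − 1)/(r² + 1) with r = λ'/λ₀.
β = (1.6704 − 1)/(1.6704 + 1) ≈ 0.251.

0.251c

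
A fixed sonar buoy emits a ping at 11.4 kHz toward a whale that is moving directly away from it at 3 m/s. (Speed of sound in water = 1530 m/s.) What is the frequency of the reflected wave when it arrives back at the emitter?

The whale first receives the wave as a moving observer: f₁ = f₀ · (v − u)/v = 11.4 × (1530 − 3)/1530 ≈ 11.38 kHz.
The reflection then acts as a moving source: f₂ = f₁ · v/(v + u) ≈ 11.36 kHz.
Equivalently f₂ = f₀ · (v − u)/(v + u).

11.36 kHz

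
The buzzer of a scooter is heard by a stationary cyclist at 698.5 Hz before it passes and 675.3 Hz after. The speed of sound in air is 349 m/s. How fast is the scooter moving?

f₁/f₂ = (v + v_s)/(v − v_s), so v_s = v · (f₁ − f₂)/(f₁ + f₂).
v_s = 349 × (698.5 − 675.3)/(698.5 + 675.3) = 349 × 23.2/1373.8 ≈ 5.9 m/s.

5.9 m/s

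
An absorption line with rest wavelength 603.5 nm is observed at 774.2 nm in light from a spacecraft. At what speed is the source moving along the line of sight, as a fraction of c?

0.244c

λ'/λ₀ = 1.2829 > 1 (redshift), so the source is receding.
λ'/λ₀ = √((1 + β)/(1 − β)) for a receding source ⇒ β = (r² − 1)/(r² + 1) with r = λ'/λ₀.
β = (1.6457 − 1)/(1.6457 + 1) ≈ 0.244.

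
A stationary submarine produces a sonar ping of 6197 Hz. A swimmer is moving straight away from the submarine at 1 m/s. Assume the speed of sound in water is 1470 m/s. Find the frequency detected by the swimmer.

6193 Hz

Only the observer moves, away from the source, so f' = f · (v − v_o)/v.
f' = 6197 × (1470 − 1)/1470 = 6197 × 1469/1470 ≈ 6193 Hz.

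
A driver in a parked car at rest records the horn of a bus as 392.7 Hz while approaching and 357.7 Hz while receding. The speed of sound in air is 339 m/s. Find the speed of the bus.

f₁/f₂ = (v + v_s)/(v − v_s), so v_s = v · (f₁ − f₂)/(f₁ + f₂).
v_s = 339 × (392.7 − 357.7)/(392.7 + 357.7) = 339 × 35.0/750.4 ≈ 15.8 m/s.

15.8 m/s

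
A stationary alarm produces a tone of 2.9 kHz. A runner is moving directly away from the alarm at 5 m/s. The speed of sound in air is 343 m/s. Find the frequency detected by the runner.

2.86 kHz

Moving observer, stationary source: f' = f · (v − v_o)/v.
f' = 2.9 × (343 − 5)/343 = 2.9 × 338/343 ≈ 2.86 kHz.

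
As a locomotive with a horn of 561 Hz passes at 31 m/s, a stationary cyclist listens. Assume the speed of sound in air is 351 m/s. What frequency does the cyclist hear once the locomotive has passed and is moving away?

515 Hz

Receding: f₂ = f · v/(v + v_s) = 561 × 351/382 ≈ 515 Hz.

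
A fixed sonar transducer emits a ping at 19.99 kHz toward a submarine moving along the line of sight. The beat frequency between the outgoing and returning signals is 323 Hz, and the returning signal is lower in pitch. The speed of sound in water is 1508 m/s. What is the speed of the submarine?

12.3 m/s

Double Doppler shift off a moving reflector: f₂ = f₀ · (v + u)/(v − u) (u > 0 toward emitter).
Returning signal is lower, so f₂ = f₀ − Δf = 19990 − 323 = 19667 Hz.
Rearranging, u = v · (f₂ − f₀)/(f₂ + f₀) = 1508 × -323/39657 ≈ -12.3 m/s.
So the submarine is moving at 12.3 m/s away from the emitter.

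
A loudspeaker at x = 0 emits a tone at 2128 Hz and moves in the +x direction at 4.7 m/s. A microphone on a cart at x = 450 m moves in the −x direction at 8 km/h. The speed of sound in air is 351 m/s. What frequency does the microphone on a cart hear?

8 km/h = 2.222 m/s.
The observer lies on the +x side, so the source is heading toward the observer and the observer is heading toward the source.
General Doppler shift: f' = f · (v + v_o)/(v − v_s).
f' = 2128 × (351 + 2.222)/(351 − 4.7) = 2128 × 353.22/346.3 ≈ 2171 Hz.

2171 Hz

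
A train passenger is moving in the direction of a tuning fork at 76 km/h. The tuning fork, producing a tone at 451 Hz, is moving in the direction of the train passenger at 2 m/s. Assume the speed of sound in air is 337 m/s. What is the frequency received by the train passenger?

482 Hz

76 km/h = 21.11 m/s.
Both move, so f' = f · (v + v_o)/(v − v_s).
f' = 451 × (337 + 21.11)/(337 − 2) = 451 × 358.11/335 ≈ 482 Hz.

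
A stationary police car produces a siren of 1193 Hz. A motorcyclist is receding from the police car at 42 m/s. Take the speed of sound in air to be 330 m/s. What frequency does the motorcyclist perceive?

Moving observer, stationary source: f' = f · (v − v_o)/v.
f' = 1193 × (330 − 42)/330 = 1193 × 288/330 ≈ 1041 Hz.

1041 Hz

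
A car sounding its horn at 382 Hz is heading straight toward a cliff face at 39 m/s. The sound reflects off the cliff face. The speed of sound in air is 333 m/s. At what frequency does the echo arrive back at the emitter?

The cliff face receives the sound from a moving source: f₁ = f₀ · v/(v − v_e) = 382 × 333/294 ≈ 433 Hz.
On the return leg the car is a moving observer: f₂ = f₁ · (v + v_e)/v = 433 × 372/333 ≈ 483 Hz.

483 Hz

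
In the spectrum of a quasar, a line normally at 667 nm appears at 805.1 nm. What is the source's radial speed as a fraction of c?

0.186c

λ'/λ₀ = 1.2070 > 1 (redshift), so the source is receding.
λ'/λ₀ = √((1 + β)/(1 − β)) for a receding source ⇒ β = (r² − 1)/(r² + 1) with r = λ'/λ₀.
β = (1.4570 − 1)/(1.4570 + 1) ≈ 0.186.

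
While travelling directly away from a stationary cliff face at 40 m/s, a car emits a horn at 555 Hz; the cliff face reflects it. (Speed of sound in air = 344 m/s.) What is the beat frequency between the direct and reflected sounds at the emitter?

116 Hz

The cliff face receives the sound from a moving source: f₁ = f₀ · v/(v + v_e) = 555 × 344/384 ≈ 497.2 Hz.
On the return leg the car is a moving observer: f₂ = f₁ · (v − v_e)/v = 497.2 × 304/344 ≈ 439.4 Hz.
Equivalently f₂ = f₀ · (v − v_e)/(v + v_e).
Beat against the emitted tone: |f₂ − f₀| = 2v_e·f₀/(v + v_e) = 2 × 40 × 555/384 ≈ 116 Hz.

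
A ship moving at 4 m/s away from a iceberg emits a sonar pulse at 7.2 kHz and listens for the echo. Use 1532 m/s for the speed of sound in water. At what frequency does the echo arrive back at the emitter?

7.16 kHz

The iceberg receives the sound from a moving source: f₁ = f₀ · v/(v + v_e) = 7.2 × 1532/1536 ≈ 7.18 kHz.
On the return leg the ship is a moving observer: f₂ = f₁ · (v − v_e)/v = 7.18 × 1528/1532 ≈ 7.16 kHz.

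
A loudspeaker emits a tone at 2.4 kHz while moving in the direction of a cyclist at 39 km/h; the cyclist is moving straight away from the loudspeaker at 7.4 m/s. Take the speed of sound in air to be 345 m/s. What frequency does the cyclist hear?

39 km/h = 10.83 m/s.
Both move, so f' = f · (v − v_o)/(v − v_s).
f' = 2.4 × (345 − 7.4)/(345 − 10.83) = 2.4 × 337.6/334.17 ≈ 2.42 kHz.

2.42 kHz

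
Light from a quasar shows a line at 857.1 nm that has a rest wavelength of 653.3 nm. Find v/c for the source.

0.265

λ'/λ₀ = 1.3120 > 1 (redshift), so the source is receding.
λ'/λ₀ = √((1 + β)/(1 − β)) for a receding source ⇒ β = (r² − 1)/(r² + 1) with r = λ'/λ₀.
β = (1.7212 − 1)/(1.7212 + 1) ≈ 0.265.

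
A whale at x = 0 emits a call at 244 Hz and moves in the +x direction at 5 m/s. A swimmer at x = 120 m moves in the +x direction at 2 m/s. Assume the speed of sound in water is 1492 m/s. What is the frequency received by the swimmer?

244 Hz

The observer lies on the +x side, so the source is heading toward the observer and the observer is heading away from the source.
General Doppler shift: f' = f · (v − v_o)/(v − v_s).
f' = 244 × (1492 − 2)/(1492 − 5) = 244 × 1490/1487 ≈ 244 Hz.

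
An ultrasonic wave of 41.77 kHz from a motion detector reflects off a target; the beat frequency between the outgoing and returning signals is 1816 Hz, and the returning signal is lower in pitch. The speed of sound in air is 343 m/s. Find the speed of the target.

Double Doppler shift off a moving reflector: f₂ = f₀ · (v + u)/(v − u) (u > 0 toward emitter).
Returning signal is lower, so f₂ = f₀ − Δf = 41770 − 1816 = 39954 Hz.
Rearranging, u = v · (f₂ − f₀)/(f₂ + f₀) = 343 × -1816/81724 ≈ -7.6 m/s.
So the target is moving at 7.6 m/s away from the emitter.

7.6 m/s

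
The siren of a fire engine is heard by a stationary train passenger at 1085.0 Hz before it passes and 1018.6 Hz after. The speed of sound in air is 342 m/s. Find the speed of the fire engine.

f₁/f₂ = (v + v_s)/(v − v_s), so v_s = v · (f₁ − f₂)/(f₁ + f₂).
v_s = 342 × (1085.0 − 1018.6)/(1085.0 + 1018.6) = 342 × 66.4/2103.6 ≈ 10.8 m/s.

10.8 m/s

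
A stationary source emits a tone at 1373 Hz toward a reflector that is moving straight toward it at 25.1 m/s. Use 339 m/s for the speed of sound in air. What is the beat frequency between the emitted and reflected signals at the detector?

The reflector first receives the wave as a moving observer: f₁ = f₀ · (v + u)/v = 1373 × (339 + 25.1)/339 ≈ 1475 Hz.
The reflection then acts as a moving source: f₂ = f₁ · v/(v − u) ≈ 1593 Hz.
Equivalently f₂ = f₀ · (v + u)/(v − u).
Beat frequency: |f₂ − f₀| = 2u·f₀/(v − u) = 2 × 25.1 × 1373/313.9 ≈ 220 Hz.

220 Hz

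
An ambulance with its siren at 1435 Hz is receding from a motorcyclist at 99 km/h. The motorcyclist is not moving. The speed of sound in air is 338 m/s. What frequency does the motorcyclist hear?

1327 Hz

99 km/h = 27.5 m/s.
Only the source moves, away from the listener, so f' = f · v/(v + v_s).
f' = 1435 × 338/(338 + 27.5) = 1435 × 338/365.5 ≈ 1327 Hz.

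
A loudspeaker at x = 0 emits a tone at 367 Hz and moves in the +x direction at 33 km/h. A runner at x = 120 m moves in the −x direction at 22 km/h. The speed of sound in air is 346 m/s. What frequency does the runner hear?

33 km/h = 9.167 m/s; 22 km/h = 6.111 m/s.
The observer lies on the +x side, so the source is heading toward the observer and the observer is heading toward the source.
General Doppler shift: f' = f · (v + v_o)/(v − v_s).
f' = 367 × (346 + 6.111)/(346 − 9.167) = 367 × 352.11/336.83 ≈ 384 Hz.

384 Hz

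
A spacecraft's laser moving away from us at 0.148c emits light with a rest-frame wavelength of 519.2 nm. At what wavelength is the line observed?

Relativistic Doppler for wavelength: λ' = λ₀ · √((1 + β)/(1 − β)).
λ' = 519.2 × √(1.1480/0.8520) = 519.2 × 1.16078 ≈ 602.7 nm.

602.7 nm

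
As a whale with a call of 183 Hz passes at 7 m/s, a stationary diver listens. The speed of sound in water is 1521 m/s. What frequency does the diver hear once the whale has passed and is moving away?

Receding: f₂ = f · v/(v + v_s) = 183 × 1521/1528 ≈ 182 Hz.

182 Hz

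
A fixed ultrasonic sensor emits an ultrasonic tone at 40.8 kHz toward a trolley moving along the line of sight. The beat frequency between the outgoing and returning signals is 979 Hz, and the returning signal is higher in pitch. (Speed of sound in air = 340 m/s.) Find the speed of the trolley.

Double Doppler shift off a moving reflector: f₂ = f₀ · (v + u)/(v − u) (u > 0 toward emitter).
Returning signal is higher, so f₂ = f₀ + Δf = 40800 + 979 = 41779 Hz.
Rearranging, u = v · (f₂ − f₀)/(f₂ + f₀) = 340 × 979/82579 ≈ 4.0 m/s.
So the trolley is moving at 4.0 m/s toward the emitter.

4.0 m/s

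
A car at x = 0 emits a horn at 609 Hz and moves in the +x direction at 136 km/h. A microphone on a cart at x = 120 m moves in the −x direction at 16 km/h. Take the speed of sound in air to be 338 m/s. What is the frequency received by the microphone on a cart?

695 Hz

136 km/h = 37.78 m/s; 16 km/h = 4.444 m/s.
The observer lies on the +x side, so the source is heading toward the observer and the observer is heading toward the source.
Both move, so f' = f · (v + v_o)/(v − v_s).
f' = 609 × (338 + 4.444)/(338 − 37.78) = 609 × 342.44/300.22 ≈ 695 Hz.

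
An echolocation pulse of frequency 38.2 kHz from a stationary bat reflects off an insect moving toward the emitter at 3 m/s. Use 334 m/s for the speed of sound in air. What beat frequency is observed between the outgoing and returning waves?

At the insect (a moving observer), f₁ = f₀ · (v + u)/v = 38.2 × 337/334 ≈ 38.543 kHz.
On reflection it acts as a source moving toward the stationary detector: f₂ = f₁ · v/(v − u) = 38.543 × 334/331 ≈ 38.892 kHz.
Beat frequency (with f₀ = 38200 Hz): |f₂ − f₀| = 2u·f₀/(v − u) = 2 × 3 × 38200/331 ≈ 692 Hz.

692 Hz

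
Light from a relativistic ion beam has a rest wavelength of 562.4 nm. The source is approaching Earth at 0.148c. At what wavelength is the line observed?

Relativistic Doppler for wavelength: λ' = λ₀ · √((1 − β)/(1 + β)).
λ' = 562.4 × √(0.8520/1.1480) = 562.4 × 0.86149 ≈ 484.5 nm.

484.5 nm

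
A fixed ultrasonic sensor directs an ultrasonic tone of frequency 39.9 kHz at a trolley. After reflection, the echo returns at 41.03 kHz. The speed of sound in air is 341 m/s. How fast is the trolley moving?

4.8 m/s

Double Doppler shift off a moving reflector: f₂ = f₀ · (v + u)/(v − u) (u > 0 toward emitter).
Rearranging, u = v · (f₂ − f₀)/(f₂ + f₀) = 341 × 1.13/80.93 ≈ 4.8 m/s.
So the trolley is moving at 4.8 m/s toward the emitter.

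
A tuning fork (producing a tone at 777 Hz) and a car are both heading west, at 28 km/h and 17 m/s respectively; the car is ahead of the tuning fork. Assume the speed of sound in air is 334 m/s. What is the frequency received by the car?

28 km/h = 7.778 m/s.
The car is ahead, so the tuning fork is moving toward it while the car is moving away from the tuning fork.
With source approaching and observer receding, f' = f · (v − v_o)/(v − v_s).
f' = 777 × (334 − 17)/(334 − 7.778) = 777 × 317/326.22 ≈ 755 Hz.

755 Hz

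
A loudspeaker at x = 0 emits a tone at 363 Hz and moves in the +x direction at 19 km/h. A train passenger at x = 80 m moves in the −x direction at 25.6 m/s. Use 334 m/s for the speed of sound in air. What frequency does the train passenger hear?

397 Hz

19 km/h = 5.278 m/s.
The observer lies on the +x side, so the source is heading toward the observer and the observer is heading toward the source.
With source approaching and observer approaching, f' = f · (v + v_o)/(v − v_s).
f' = 363 × (334 + 25.6)/(334 − 5.278) = 363 × 359.6/328.72 ≈ 397 Hz.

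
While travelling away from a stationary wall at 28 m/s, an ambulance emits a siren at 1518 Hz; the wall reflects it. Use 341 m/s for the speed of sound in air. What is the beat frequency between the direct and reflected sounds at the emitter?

The wall receives the sound from a moving source: f₁ = f₀ · v/(v + v_e) = 1518 × 341/369 ≈ 1403 Hz.
On the return leg the ambulance is a moving observer: f₂ = f₁ · (v − v_e)/v = 1403 × 313/341 ≈ 1288 Hz.
Beat against the emitted tone: |f₂ − f₀| = 2v_e·f₀/(v + v_e) = 2 × 28 × 1518/369 ≈ 230 Hz.

230 Hz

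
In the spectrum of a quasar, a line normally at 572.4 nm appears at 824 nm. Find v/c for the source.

λ'/λ₀ = 1.4396 > 1 (redshift), so the source is receding.
λ'/λ₀ = √((1 + β)/(1 − β)) for a receding source ⇒ β = (r² − 1)/(r² + 1) with r = λ'/λ₀.
β = (2.0723 − 1)/(2.0723 + 1) ≈ 0.349.

0.349c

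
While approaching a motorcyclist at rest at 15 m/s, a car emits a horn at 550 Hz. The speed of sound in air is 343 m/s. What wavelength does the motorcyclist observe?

59.6 cm

Only the source moves, toward the listener, so f' = f · v/(v − v_s).
f' = 550 × 343/(343 − 15) ≈ 575 Hz.
λ' = v/f' = 343/575.152 ≈ 59.6 cm.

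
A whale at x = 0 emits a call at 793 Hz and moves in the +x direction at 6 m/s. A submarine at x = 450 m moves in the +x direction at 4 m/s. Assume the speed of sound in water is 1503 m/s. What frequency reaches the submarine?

The observer lies on the +x side, so the source is heading toward the observer and the observer is heading away from the source.
With source approaching and observer receding, f' = f · (v − v_o)/(v − v_s).
f' = 793 × (1503 − 4)/(1503 − 6) = 793 × 1499/1497 ≈ 794 Hz.

794 Hz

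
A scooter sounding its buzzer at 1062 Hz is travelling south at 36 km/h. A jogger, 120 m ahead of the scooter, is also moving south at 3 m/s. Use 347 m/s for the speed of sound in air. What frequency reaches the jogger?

36 km/h = 10 m/s.
The jogger is ahead, so the scooter is moving toward it while the jogger is moving away from the scooter.
With source approaching and observer receding, f' = f · (v − v_o)/(v − v_s).
f' = 1062 × (347 − 3)/(347 − 10) = 1062 × 344/337 ≈ 1084 Hz.

1084 Hz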